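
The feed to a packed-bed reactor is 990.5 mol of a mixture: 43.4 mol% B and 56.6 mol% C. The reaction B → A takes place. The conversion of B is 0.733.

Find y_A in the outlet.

B reacted = 0.733 × 429.9 = 315.1 mol; ν_B = −1, so ξ = 315.1/1 = 315.1 mol.
Outlet amounts (n = n₀ + ν ξ):
  B: 429.9 − 1(315.1) = 114.8
  A: 0 + 1(315.1) = 315.1
  C: 560.6 (inert)
Total out = 990.5 mol; y_A = 315.1 / 990.5 = 0.3181.

0.318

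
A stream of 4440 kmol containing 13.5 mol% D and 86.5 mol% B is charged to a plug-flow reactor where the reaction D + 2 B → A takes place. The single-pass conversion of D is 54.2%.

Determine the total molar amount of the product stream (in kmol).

3790 kmol

D reacted = 0.542 × 599.4 = 324.9 kmol; ν_D = −1, so ξ = 324.9/1 = 324.9 kmol.
Outlet amounts (n = n₀ + ν ξ):
  D: 599.4 − 1(324.9) = 274.5
  B: 3841 − 2(324.9) = 3191
  A: 0 + 1(324.9) = 324.9
Total out = 274.5 + 3191 + 324.9 = 3790 kmol.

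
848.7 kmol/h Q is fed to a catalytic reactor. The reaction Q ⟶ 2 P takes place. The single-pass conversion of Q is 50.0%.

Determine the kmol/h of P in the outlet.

Q reacted = 0.5 × 848.7 = 424.4 kmol/h; ν_Q = −1, so ξ = 424.4/1 = 424.4 kmol/h.
Outlet amounts (n = n₀ + ν ξ):
  Q: 848.7 − 1(424.4) = 424.4
  P: 0 + 2(424.4) = 848.7

849 kmol/h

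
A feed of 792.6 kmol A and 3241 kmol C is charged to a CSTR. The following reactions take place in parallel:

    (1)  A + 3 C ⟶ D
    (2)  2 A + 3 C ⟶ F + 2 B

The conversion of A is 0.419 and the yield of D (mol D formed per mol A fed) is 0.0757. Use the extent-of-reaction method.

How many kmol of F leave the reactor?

136 kmol

Yield of D: 1ξ₁ / 792.6 = 0.0757 → ξ₁ = 60 kmol.
Conversion of A: 1ξ₁ + 2ξ₂ = 0.419 × 792.6 = 332.1 → ξ₂ = 136 kmol.
Outlet amounts (n = n₀ + Σ ν·ξ):
  A: 792.6 − 1(60) − 2(136) = 460.5
  C: 3241 − 3(60) − 3(136) = 2653
  D: 0 + 1(60) = 60
  F: 0 + 1(136) = 136
  B: 0 + 2(136) = 272.1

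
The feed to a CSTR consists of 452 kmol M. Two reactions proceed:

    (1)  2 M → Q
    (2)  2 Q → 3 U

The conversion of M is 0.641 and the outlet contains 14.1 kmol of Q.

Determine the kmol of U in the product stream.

Conversion of M: M consumed = 2ξ₁ = 0.641 × 452 → ξ₁ = 144.9 kmol.
Q balance: n_Q = 0 + 1ξ₁ − 2ξ₂ = 14.1 → ξ₂ = (1·144.9 − 14.1)/2 = 65.38 kmol.
Outlet amounts (n = n₀ + Σ ν·ξ):
  M: 452 − 2(144.9) = 162.3
  Q: 0 + 1(144.9) − 2(65.38) = 14.1
  U: 0 + 3(65.38) = 196.1

196 kmol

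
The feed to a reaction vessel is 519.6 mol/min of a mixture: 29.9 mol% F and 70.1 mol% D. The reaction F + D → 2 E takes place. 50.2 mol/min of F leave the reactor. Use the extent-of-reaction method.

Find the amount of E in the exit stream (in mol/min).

210 mol/min

For F: n = n₀ − 1ξ → 50.2 = 155.4 − 1ξ, giving ξ = 105.2 mol/min.
Outlet amounts (n = n₀ + ν ξ):
  F: 155.4 − 1(105.2) = 50.2
  D: 364.2 − 1(105.2) = 259.1
  E: 0 + 2(105.2) = 210.3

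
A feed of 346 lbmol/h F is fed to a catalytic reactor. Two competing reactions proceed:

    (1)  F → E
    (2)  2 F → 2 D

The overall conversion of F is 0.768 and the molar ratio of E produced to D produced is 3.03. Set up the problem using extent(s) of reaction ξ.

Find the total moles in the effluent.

346 lbmol/h

Conversion of F: F consumed = 0.768 × 346 = 265.7 lbmol/h = 1ξ₁ + 2ξ₂.
Selectivity: 1ξ₁ / (2ξ₂) = 3.03 → ξ₁ = 6.06 ξ₂.
Substitute: (1·6.06 + 2) ξ₂ = 265.7 → ξ₂ = 32.97 lbmol/h, ξ₁ = 199.8 lbmol/h.
Outlet amounts (n = n₀ + Σ ν·ξ):
  F: 346 − 1(199.8) − 2(32.97) = 80.27
  E: 0 + 1(199.8) = 199.8
  D: 0 + 2(32.97) = 65.94
Total out = 80.27 + 199.8 + 65.94 = 346 lbmol/h.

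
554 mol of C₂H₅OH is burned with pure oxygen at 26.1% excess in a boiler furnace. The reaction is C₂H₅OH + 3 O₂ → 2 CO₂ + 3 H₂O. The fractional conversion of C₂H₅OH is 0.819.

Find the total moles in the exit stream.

3100 mol

Stoichiometric O₂ = 3 × 554 = 1662 mol; O₂ fed = 1662 × 1.261 = 2096 mol.
Fuel reacted = 0.819 × 554 → ξ = 453.7 mol.
Outlet (n = n₀ + ν ξ):
  C₂H₅OH: 554 − 1(453.7) = 100.3
  O₂: 2096 − 3(453.7) = 734.6
  CO₂: 0 + 2(453.7) = 907.5
  H₂O: 0 + 3(453.7) = 1361
Total out = 100.3 + 734.6 + 907.5 + 1361 = 3104 mol.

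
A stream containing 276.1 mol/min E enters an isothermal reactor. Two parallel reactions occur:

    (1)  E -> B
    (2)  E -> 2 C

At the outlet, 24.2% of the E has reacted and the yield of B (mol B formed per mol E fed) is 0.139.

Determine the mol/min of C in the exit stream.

Yield of B: 1ξ₁ / 276.1 = 0.139 → ξ₁ = 38.38 mol/min.
Conversion of E: 1ξ₁ + 1ξ₂ = 0.242 × 276.1 = 66.82 → ξ₂ = 28.44 mol/min.
Outlet amounts (n = n₀ + Σ ν·ξ):
  E: 276.1 − 1(38.38) − 1(28.44) = 209.3
  B: 0 + 1(38.38) = 38.38
  C: 0 + 2(28.44) = 56.88

56.9 mol/min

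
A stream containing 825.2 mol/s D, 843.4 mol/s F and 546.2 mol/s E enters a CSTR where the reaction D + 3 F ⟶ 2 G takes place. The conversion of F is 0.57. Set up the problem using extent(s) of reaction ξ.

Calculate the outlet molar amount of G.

F reacted = 0.57 × 843.4 = 480.7 mol/s; ν_F = −3, so ξ = 480.7/3 = 160.2 mol/s.
Outlet amounts (n = n₀ + ν ξ):
  D: 825.2 − 1(160.2) = 665
  F: 843.4 − 3(160.2) = 362.7
  G: 0 + 2(160.2) = 320.5
  E: 546.2 (inert)

320 mol/s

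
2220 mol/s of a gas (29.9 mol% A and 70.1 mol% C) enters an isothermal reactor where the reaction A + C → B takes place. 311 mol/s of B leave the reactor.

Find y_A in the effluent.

For B: n = n₀ + 1ξ → 311 = 0 + 1ξ, giving ξ = 311 mol/s.
Outlet amounts (n = n₀ + ν ξ):
  A: 663.8 − 1(311) = 352.8
  C: 1556 − 1(311) = 1245
  B: 0 + 1(311) = 311
Total out = 1909 mol/s; y_A = 352.8 / 1909 = 0.1848.

0.185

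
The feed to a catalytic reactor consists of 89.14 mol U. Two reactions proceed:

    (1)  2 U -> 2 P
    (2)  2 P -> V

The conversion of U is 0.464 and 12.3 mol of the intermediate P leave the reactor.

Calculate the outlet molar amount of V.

Conversion of U: U consumed = 2ξ₁ = 0.464 × 89.14 → ξ₁ = 20.68 mol.
P balance: n_P = 0 + 2ξ₁ − 2ξ₂ = 12.3 → ξ₂ = (2·20.68 − 12.3)/2 = 14.53 mol.
Outlet amounts (n = n₀ + Σ ν·ξ):
  U: 89.14 − 2(20.68) = 47.78
  P: 0 + 2(20.68) − 2(14.53) = 12.3
  V: 0 + 1(14.53) = 14.53

14.5 mol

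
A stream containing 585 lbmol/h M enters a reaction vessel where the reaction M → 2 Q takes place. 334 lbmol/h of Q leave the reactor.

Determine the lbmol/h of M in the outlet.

418 lbmol/h

For Q: n = n₀ + 2ξ → 334 = 0 + 2ξ, giving ξ = 167 lbmol/h.
Outlet amounts (n = n₀ + ν ξ):
  M: 585 − 1(167) = 418
  Q: 0 + 2(167) = 334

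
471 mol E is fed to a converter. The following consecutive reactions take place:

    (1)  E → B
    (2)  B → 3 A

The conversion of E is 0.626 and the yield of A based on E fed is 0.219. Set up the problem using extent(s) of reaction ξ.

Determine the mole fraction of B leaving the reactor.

0.483

Conversion of E: E consumed = 1ξ₁ = 0.626 × 471 → ξ₁ = 294.8 mol.
Yield of A: 3ξ₂ / 471 = 0.219 → ξ₂ = 34.38 mol.
Outlet amounts (n = n₀ + Σ ν·ξ):
  E: 471 − 1(294.8) = 176.2
  B: 0 + 1(294.8) − 1(34.38) = 260.5
  A: 0 + 3(34.38) = 103.1
Total out = 539.8 mol; y_B = 260.5 / 539.8 = 0.4825.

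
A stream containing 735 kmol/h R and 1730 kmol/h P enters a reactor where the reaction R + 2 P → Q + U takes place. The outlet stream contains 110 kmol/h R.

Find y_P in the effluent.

For R: n = n₀ − 1ξ → 110 = 735 − 1ξ, giving ξ = 625 kmol/h.
Outlet amounts (n = n₀ + ν ξ):
  R: 735 − 1(625) = 110
  P: 1730 − 2(625) = 480
  Q: 0 + 1(625) = 625
  U: 0 + 1(625) = 625
Total out = 1840 kmol/h; y_P = 480 / 1840 = 0.2609.

0.261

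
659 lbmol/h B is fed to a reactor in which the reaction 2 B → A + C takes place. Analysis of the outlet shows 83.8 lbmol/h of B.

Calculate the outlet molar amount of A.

288 lbmol/h

For B: n = n₀ − 2ξ → 83.8 = 659 − 2ξ, giving ξ = 287.6 lbmol/h.
Outlet amounts (n = n₀ + ν ξ):
  B: 659 − 2(287.6) = 83.8
  A: 0 + 1(287.6) = 287.6
  C: 0 + 1(287.6) = 287.6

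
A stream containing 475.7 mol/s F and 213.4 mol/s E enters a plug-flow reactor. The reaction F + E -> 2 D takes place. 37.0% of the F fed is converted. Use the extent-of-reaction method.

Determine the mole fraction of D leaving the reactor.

0.511

F reacted = 0.37 × 475.7 = 176 mol/s; ν_F = −1, so ξ = 176/1 = 176 mol/s.
Outlet amounts (n = n₀ + ν ξ):
  F: 475.7 − 1(176) = 299.7
  E: 213.4 − 1(176) = 37.39
  D: 0 + 2(176) = 352
Total out = 689.1 mol/s; y_D = 352 / 689.1 = 0.5108.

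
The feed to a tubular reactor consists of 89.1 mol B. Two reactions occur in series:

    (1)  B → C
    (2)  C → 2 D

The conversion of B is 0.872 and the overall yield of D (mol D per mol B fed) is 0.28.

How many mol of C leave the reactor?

65.2 mol

Conversion of B: B consumed = 1ξ₁ = 0.872 × 89.1 → ξ₁ = 77.7 mol.
Yield of D: 2ξ₂ / 89.1 = 0.28 → ξ₂ = 12.47 mol.
Outlet amounts (n = n₀ + Σ ν·ξ):
  B: 89.1 − 1(77.7) = 11.4
  C: 0 + 1(77.7) − 1(12.47) = 65.22
  D: 0 + 2(12.47) = 24.95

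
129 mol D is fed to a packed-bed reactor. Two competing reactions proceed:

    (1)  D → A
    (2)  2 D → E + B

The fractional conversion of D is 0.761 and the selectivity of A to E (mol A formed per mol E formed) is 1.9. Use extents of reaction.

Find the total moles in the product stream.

Conversion of D: D consumed = 0.761 × 129 = 98.17 mol = 1ξ₁ + 2ξ₂.
Selectivity: 1ξ₁ / (1ξ₂) = 1.9 → ξ₁ = 1.9 ξ₂.
Substitute: (1·1.9 + 2) ξ₂ = 98.17 → ξ₂ = 25.17 mol, ξ₁ = 47.83 mol.
Outlet amounts (n = n₀ + Σ ν·ξ):
  D: 129 − 1(47.83) − 2(25.17) = 30.83
  A: 0 + 1(47.83) = 47.83
  E: 0 + 1(25.17) = 25.17
  B: 0 + 1(25.17) = 25.17
Total out = 30.83 + 47.83 + 25.17 + 25.17 = 129 mol.

129 mol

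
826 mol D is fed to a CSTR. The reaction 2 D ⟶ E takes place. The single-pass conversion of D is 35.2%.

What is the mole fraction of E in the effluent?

0.214

D reacted = 0.352 × 826 = 290.8 mol; ν_D = −2, so ξ = 290.8/2 = 145.4 mol.
Outlet amounts (n = n₀ + ν ξ):
  D: 826 − 2(145.4) = 535.2
  E: 0 + 1(145.4) = 145.4
Total out = 680.6 mol; y_E = 145.4 / 680.6 = 0.2136.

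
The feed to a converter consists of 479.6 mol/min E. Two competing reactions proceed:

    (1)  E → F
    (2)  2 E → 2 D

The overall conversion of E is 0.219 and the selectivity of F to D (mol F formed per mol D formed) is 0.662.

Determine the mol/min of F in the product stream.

41.8 mol/min

Conversion of E: E consumed = 0.219 × 479.6 = 105 mol/min = 1ξ₁ + 2ξ₂.
Selectivity: 1ξ₁ / (2ξ₂) = 0.662 → ξ₁ = 1.324 ξ₂.
Substitute: (1·1.324 + 2) ξ₂ = 105 → ξ₂ = 31.6 mol/min, ξ₁ = 41.84 mol/min.
Outlet amounts (n = n₀ + Σ ν·ξ):
  E: 479.6 − 1(41.84) − 2(31.6) = 374.6
  F: 0 + 1(41.84) = 41.84
  D: 0 + 2(31.6) = 63.2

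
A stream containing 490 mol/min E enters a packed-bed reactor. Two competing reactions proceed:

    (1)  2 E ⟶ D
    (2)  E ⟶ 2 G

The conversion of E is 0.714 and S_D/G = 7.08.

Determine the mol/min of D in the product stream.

169 mol/min

Conversion of E: E consumed = 0.714 × 490 = 349.9 mol/min = 2ξ₁ + 1ξ₂.
Selectivity: 1ξ₁ / (2ξ₂) = 7.08 → ξ₁ = 14.16 ξ₂.
Substitute: (2·14.16 + 1) ξ₂ = 349.9 → ξ₂ = 11.93 mol/min, ξ₁ = 169 mol/min.
Outlet amounts (n = n₀ + Σ ν·ξ):
  E: 490 − 2(169) − 1(11.93) = 140.1
  D: 0 + 1(169) = 169
  G: 0 + 2(11.93) = 23.86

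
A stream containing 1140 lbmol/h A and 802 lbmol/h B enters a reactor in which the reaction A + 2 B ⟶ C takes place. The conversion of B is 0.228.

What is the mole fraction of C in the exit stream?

B reacted = 0.228 × 802 = 182.9 lbmol/h; ν_B = −2, so ξ = 182.9/2 = 91.43 lbmol/h.
Outlet amounts (n = n₀ + ν ξ):
  A: 1140 − 1(91.43) = 1049
  B: 802 − 2(91.43) = 619.1
  C: 0 + 1(91.43) = 91.43
Total out = 1759 lbmol/h; y_C = 91.43 / 1759 = 0.05197.

0.052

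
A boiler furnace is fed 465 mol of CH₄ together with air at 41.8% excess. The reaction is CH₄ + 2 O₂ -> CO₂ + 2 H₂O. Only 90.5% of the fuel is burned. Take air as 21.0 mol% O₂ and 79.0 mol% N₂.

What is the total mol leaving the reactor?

Stoichiometric O₂ = 2 × 465 = 930 mol; O₂ fed = 930 × 1.418 = 1319 mol.
N₂ fed = 1319 × 79/21 = 4961 mol.
Fuel reacted = 0.905 × 465 → ξ = 420.8 mol.
Outlet (n = n₀ + ν ξ):
  CH₄: 465 − 1(420.8) = 44.18
  O₂: 1319 − 2(420.8) = 477.1
  N₂: 4961 (inert)
  CO₂: 0 + 1(420.8) = 420.8
  H₂O: 0 + 2(420.8) = 841.6
Total out = 44.18 + 477.1 + 4961 + 420.8 + 841.6 = 6745 mol.

6740 mol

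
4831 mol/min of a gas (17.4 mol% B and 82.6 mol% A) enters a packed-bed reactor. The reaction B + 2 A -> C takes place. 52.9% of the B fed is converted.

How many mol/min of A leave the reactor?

B reacted = 0.529 × 840.6 = 444.7 mol/min; ν_B = −1, so ξ = 444.7/1 = 444.7 mol/min.
Outlet amounts (n = n₀ + ν ξ):
  B: 840.6 − 1(444.7) = 395.9
  A: 3990 − 2(444.7) = 3101
  C: 0 + 1(444.7) = 444.7

3100 mol/min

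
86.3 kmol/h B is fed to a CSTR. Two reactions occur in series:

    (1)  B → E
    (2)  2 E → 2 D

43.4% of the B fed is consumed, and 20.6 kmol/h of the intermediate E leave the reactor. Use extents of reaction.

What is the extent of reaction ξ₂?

Conversion of B: B consumed = 1ξ₁ = 0.434 × 86.3 → ξ₁ = 37.45 kmol/h.
E balance: n_E = 0 + 1ξ₁ − 2ξ₂ = 20.6 → ξ₂ = (1·37.45 − 20.6)/2 = 8.427 kmol/h.
Outlet amounts (n = n₀ + Σ ν·ξ):
  B: 86.3 − 1(37.45) = 48.85
  E: 0 + 1(37.45) − 2(8.427) = 20.6
  D: 0 + 2(8.427) = 16.85

ξ₂ = 8.43 kmol/h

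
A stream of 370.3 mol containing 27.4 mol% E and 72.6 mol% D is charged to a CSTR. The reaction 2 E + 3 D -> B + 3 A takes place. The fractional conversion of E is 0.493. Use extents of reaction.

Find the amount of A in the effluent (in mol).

75 mol

E reacted = 0.493 × 101.5 = 50.02 mol; ν_E = −2, so ξ = 50.02/2 = 25.01 mol.
Outlet amounts (n = n₀ + ν ξ):
  E: 101.5 − 2(25.01) = 51.44
  D: 268.8 − 3(25.01) = 193.8
  B: 0 + 1(25.01) = 25.01
  A: 0 + 3(25.01) = 75.03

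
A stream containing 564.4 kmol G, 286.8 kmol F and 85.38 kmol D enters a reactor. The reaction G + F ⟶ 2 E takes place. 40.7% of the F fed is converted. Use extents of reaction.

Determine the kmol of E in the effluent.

233 kmol

F reacted = 0.407 × 286.8 = 116.7 kmol; ν_F = −1, so ξ = 116.7/1 = 116.7 kmol.
Outlet amounts (n = n₀ + ν ξ):
  G: 564.4 − 1(116.7) = 447.7
  F: 286.8 − 1(116.7) = 170.1
  E: 0 + 2(116.7) = 233.5
  D: 85.38 (inert)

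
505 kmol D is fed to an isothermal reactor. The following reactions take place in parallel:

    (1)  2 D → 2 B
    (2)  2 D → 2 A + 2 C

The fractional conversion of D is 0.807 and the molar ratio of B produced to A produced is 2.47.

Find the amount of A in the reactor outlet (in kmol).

117 kmol

Conversion of D: D consumed = 0.807 × 505 = 407.5 kmol = 2ξ₁ + 2ξ₂.
Selectivity: 2ξ₁ / (2ξ₂) = 2.47 → ξ₁ = 2.47 ξ₂.
Substitute: (2·2.47 + 2) ξ₂ = 407.5 → ξ₂ = 58.72 kmol, ξ₁ = 145 kmol.
Outlet amounts (n = n₀ + Σ ν·ξ):
  D: 505 − 2(145) − 2(58.72) = 97.46
  B: 0 + 2(145) = 290.1
  A: 0 + 2(58.72) = 117.4
  C: 0 + 2(58.72) = 117.4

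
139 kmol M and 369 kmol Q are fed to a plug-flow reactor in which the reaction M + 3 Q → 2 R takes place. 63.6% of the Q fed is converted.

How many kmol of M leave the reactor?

Q reacted = 0.636 × 369 = 234.7 kmol; ν_Q = −3, so ξ = 234.7/3 = 78.23 kmol.
Outlet amounts (n = n₀ + ν ξ):
  M: 139 − 1(78.23) = 60.77
  Q: 369 − 3(78.23) = 134.3
  R: 0 + 2(78.23) = 156.5

60.8 kmol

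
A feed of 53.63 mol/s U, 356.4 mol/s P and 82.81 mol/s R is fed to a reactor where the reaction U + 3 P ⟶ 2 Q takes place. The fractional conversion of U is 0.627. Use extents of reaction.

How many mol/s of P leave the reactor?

256 mol/s

U reacted = 0.627 × 53.63 = 33.63 mol/s; ν_U = −1, so ξ = 33.63/1 = 33.63 mol/s.
Outlet amounts (n = n₀ + ν ξ):
  U: 53.63 − 1(33.63) = 20
  P: 356.4 − 3(33.63) = 255.5
  Q: 0 + 2(33.63) = 67.25
  R: 82.81 (inert)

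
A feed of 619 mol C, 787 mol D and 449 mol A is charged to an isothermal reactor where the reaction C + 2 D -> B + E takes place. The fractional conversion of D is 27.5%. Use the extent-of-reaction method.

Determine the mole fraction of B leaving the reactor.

0.0619

D reacted = 0.275 × 787 = 216.4 mol; ν_D = −2, so ξ = 216.4/2 = 108.2 mol.
Outlet amounts (n = n₀ + ν ξ):
  C: 619 − 1(108.2) = 510.8
  D: 787 − 2(108.2) = 570.6
  B: 0 + 1(108.2) = 108.2
  E: 0 + 1(108.2) = 108.2
  A: 449 (inert)
Total out = 1747 mol; y_B = 108.2 / 1747 = 0.06195.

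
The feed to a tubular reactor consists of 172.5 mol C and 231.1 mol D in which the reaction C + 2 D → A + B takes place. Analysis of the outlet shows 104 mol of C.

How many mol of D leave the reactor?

For C: n = n₀ − 1ξ → 104 = 172.5 − 1ξ, giving ξ = 68.5 mol.
Outlet amounts (n = n₀ + ν ξ):
  C: 172.5 − 1(68.5) = 104
  D: 231.1 − 2(68.5) = 94.1
  A: 0 + 1(68.5) = 68.5
  B: 0 + 1(68.5) = 68.5

94.1 mol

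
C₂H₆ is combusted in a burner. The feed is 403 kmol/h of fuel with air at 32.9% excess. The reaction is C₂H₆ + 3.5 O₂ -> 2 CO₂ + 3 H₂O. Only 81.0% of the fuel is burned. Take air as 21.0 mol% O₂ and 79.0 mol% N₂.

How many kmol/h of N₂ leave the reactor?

7050 kmol/h

Stoichiometric O₂ = 3.5 × 403 = 1410 kmol/h; O₂ fed = 1410 × 1.329 = 1875 kmol/h.
N₂ fed = 1875 × 79/21 = 7052 kmol/h.
Fuel reacted = 0.81 × 403 → ξ = 326.4 kmol/h.
Outlet (n = n₀ + ν ξ):
  C₂H₆: 403 − 1(326.4) = 76.57
  O₂: 1875 − 3.5(326.4) = 732
  N₂: 7052 (inert)
  CO₂: 0 + 2(326.4) = 652.9
  H₂O: 0 + 3(326.4) = 979.3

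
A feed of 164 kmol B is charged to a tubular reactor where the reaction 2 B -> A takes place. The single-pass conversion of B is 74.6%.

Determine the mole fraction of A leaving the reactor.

0.595

B reacted = 0.746 × 164 = 122.3 kmol; ν_B = −2, so ξ = 122.3/2 = 61.17 kmol.
Outlet amounts (n = n₀ + ν ξ):
  B: 164 − 2(61.17) = 41.66
  A: 0 + 1(61.17) = 61.17
Total out = 102.8 kmol; y_A = 61.17 / 102.8 = 0.5949.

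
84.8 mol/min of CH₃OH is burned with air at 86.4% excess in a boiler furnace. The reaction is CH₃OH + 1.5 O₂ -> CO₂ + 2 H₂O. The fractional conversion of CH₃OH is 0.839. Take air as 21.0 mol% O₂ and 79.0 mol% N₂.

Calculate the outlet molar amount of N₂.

892 mol/min

Stoichiometric O₂ = 1.5 × 84.8 = 127.2 mol/min; O₂ fed = 127.2 × 1.864 = 237.1 mol/min.
N₂ fed = 237.1 × 79/21 = 892 mol/min.
Fuel reacted = 0.839 × 84.8 → ξ = 71.15 mol/min.
Outlet (n = n₀ + ν ξ):
  CH₃OH: 84.8 − 1(71.15) = 13.65
  O₂: 237.1 − 1.5(71.15) = 130.4
  N₂: 892 (inert)
  CO₂: 0 + 1(71.15) = 71.15
  H₂O: 0 + 2(71.15) = 142.3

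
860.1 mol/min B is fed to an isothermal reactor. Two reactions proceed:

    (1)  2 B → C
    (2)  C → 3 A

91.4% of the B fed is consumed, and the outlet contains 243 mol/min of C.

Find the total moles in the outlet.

767 mol/min

Conversion of B: B consumed = 2ξ₁ = 0.914 × 860.1 → ξ₁ = 393.1 mol/min.
C balance: n_C = 0 + 1ξ₁ − 1ξ₂ = 243 → ξ₂ = (1·393.1 − 243)/1 = 150.1 mol/min.
Outlet amounts (n = n₀ + Σ ν·ξ):
  B: 860.1 − 2(393.1) = 73.97
  C: 0 + 1(393.1) − 1(150.1) = 243
  A: 0 + 3(150.1) = 450.2
Total out = 73.97 + 243 + 450.2 = 767.2 mol/min.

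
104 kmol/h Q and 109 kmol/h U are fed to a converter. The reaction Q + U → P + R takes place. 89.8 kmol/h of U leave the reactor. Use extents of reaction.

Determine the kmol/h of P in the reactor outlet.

For U: n = n₀ − 1ξ → 89.8 = 109 − 1ξ, giving ξ = 19.2 kmol/h.
Outlet amounts (n = n₀ + ν ξ):
  Q: 104 − 1(19.2) = 84.8
  U: 109 − 1(19.2) = 89.8
  P: 0 + 1(19.2) = 19.2
  R: 0 + 1(19.2) = 19.2

19.2 kmol/h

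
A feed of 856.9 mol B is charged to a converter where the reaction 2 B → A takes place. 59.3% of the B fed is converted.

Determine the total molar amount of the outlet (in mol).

603 mol

B reacted = 0.593 × 856.9 = 508.1 mol; ν_B = −2, so ξ = 508.1/2 = 254.1 mol.
Outlet amounts (n = n₀ + ν ξ):
  B: 856.9 − 2(254.1) = 348.8
  A: 0 + 1(254.1) = 254.1
Total out = 348.8 + 254.1 = 602.8 mol.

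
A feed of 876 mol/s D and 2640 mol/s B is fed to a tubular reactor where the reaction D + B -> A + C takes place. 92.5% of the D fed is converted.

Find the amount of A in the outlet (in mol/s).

D reacted = 0.925 × 876 = 810.3 mol/s; ν_D = −1, so ξ = 810.3/1 = 810.3 mol/s.
Outlet amounts (n = n₀ + ν ξ):
  D: 876 − 1(810.3) = 65.7
  B: 2640 − 1(810.3) = 1830
  A: 0 + 1(810.3) = 810.3
  C: 0 + 1(810.3) = 810.3

810 mol/s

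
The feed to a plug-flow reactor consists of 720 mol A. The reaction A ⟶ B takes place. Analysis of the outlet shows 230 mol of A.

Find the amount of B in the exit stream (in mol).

490 mol

For A: n = n₀ − 1ξ → 230 = 720 − 1ξ, giving ξ = 490 mol.
Outlet amounts (n = n₀ + ν ξ):
  A: 720 − 1(490) = 230
  B: 0 + 1(490) = 490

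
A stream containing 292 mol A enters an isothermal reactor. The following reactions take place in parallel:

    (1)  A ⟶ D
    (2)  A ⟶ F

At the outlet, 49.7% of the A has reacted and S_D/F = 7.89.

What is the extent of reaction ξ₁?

ξ₁ = 129 mol

Conversion of A: A consumed = 0.497 × 292 = 145.1 mol = 1ξ₁ + 1ξ₂.
Selectivity: 1ξ₁ / (1ξ₂) = 7.89 → ξ₁ = 7.89 ξ₂.
Substitute: (1·7.89 + 1) ξ₂ = 145.1 → ξ₂ = 16.32 mol, ξ₁ = 128.8 mol.
Outlet amounts (n = n₀ + Σ ν·ξ):
  A: 292 − 1(128.8) − 1(16.32) = 146.9
  D: 0 + 1(128.8) = 128.8
  F: 0 + 1(16.32) = 16.32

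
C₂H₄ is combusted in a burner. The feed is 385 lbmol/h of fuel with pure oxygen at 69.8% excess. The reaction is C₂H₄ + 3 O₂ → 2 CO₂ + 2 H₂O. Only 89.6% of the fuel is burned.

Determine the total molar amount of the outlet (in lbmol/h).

2350 lbmol/h

Stoichiometric O₂ = 3 × 385 = 1155 lbmol/h; O₂ fed = 1155 × 1.698 = 1961 lbmol/h.
Fuel reacted = 0.896 × 385 → ξ = 345 lbmol/h.
Outlet (n = n₀ + ν ξ):
  C₂H₄: 385 − 1(345) = 40.04
  O₂: 1961 − 3(345) = 926.3
  CO₂: 0 + 2(345) = 689.9
  H₂O: 0 + 2(345) = 689.9
Total out = 40.04 + 926.3 + 689.9 + 689.9 = 2346 lbmol/h.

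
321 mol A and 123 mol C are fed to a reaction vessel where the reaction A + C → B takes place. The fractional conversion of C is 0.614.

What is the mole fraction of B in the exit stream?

C reacted = 0.614 × 123 = 75.52 mol; ν_C = −1, so ξ = 75.52/1 = 75.52 mol.
Outlet amounts (n = n₀ + ν ξ):
  A: 321 − 1(75.52) = 245.5
  C: 123 − 1(75.52) = 47.48
  B: 0 + 1(75.52) = 75.52
Total out = 368.5 mol; y_B = 75.52 / 368.5 = 0.205.

0.205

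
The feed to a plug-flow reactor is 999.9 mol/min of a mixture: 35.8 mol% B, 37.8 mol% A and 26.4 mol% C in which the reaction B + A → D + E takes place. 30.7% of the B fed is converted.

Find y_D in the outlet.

0.11

B reacted = 0.307 × 358 = 109.9 mol/min; ν_B = −1, so ξ = 109.9/1 = 109.9 mol/min.
Outlet amounts (n = n₀ + ν ξ):
  B: 358 − 1(109.9) = 248.1
  A: 378 − 1(109.9) = 268.1
  D: 0 + 1(109.9) = 109.9
  E: 0 + 1(109.9) = 109.9
  C: 264 (inert)
Total out = 999.9 mol/min; y_D = 109.9 / 999.9 = 0.1099.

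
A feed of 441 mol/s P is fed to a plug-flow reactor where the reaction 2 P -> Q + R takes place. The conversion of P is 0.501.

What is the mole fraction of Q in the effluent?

P reacted = 0.501 × 441 = 220.9 mol/s; ν_P = −2, so ξ = 220.9/2 = 110.5 mol/s.
Outlet amounts (n = n₀ + ν ξ):
  P: 441 − 2(110.5) = 220.1
  Q: 0 + 1(110.5) = 110.5
  R: 0 + 1(110.5) = 110.5
Total out = 441 mol/s; y_Q = 110.5 / 441 = 0.2505.

0.251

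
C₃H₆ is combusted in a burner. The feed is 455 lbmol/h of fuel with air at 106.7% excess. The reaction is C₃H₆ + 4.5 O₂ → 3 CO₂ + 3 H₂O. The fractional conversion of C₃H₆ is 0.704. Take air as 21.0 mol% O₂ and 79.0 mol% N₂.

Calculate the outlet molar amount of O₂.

2790 lbmol/h

Stoichiometric O₂ = 4.5 × 455 = 2048 lbmol/h; O₂ fed = 2048 × 2.067 = 4232 lbmol/h.
N₂ fed = 4232 × 79/21 = 15920 lbmol/h.
Fuel reacted = 0.704 × 455 → ξ = 320.3 lbmol/h.
Outlet (n = n₀ + ν ξ):
  C₃H₆: 455 − 1(320.3) = 134.7
  O₂: 4232 − 4.5(320.3) = 2791
  N₂: 15920 (inert)
  CO₂: 0 + 3(320.3) = 961
  H₂O: 0 + 3(320.3) = 961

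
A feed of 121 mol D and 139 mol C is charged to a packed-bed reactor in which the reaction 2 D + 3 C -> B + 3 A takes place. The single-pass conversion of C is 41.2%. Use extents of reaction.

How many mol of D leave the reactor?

C reacted = 0.412 × 139 = 57.27 mol; ν_C = −3, so ξ = 57.27/3 = 19.09 mol.
Outlet amounts (n = n₀ + ν ξ):
  D: 121 − 2(19.09) = 82.82
  C: 139 − 3(19.09) = 81.73
  B: 0 + 1(19.09) = 19.09
  A: 0 + 3(19.09) = 57.27

82.8 mol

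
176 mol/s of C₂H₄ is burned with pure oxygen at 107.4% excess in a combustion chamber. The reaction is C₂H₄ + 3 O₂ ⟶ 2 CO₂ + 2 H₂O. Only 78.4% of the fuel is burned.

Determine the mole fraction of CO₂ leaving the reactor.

Stoichiometric O₂ = 3 × 176 = 528 mol/s; O₂ fed = 528 × 2.074 = 1095 mol/s.
Fuel reacted = 0.784 × 176 → ξ = 138 mol/s.
Outlet (n = n₀ + ν ξ):
  C₂H₄: 176 − 1(138) = 38.02
  O₂: 1095 − 3(138) = 681.1
  CO₂: 0 + 2(138) = 276
  H₂O: 0 + 2(138) = 276
Total out = 1271 mol/s; y_CO₂ = 276 / 1271 = 0.2171.

0.217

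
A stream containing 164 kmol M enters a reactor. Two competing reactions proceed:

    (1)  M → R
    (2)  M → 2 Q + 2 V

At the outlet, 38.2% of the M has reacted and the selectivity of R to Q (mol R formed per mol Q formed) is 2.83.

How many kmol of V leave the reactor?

Conversion of M: M consumed = 0.382 × 164 = 62.65 kmol = 1ξ₁ + 1ξ₂.
Selectivity: 1ξ₁ / (2ξ₂) = 2.83 → ξ₁ = 5.66 ξ₂.
Substitute: (1·5.66 + 1) ξ₂ = 62.65 → ξ₂ = 9.407 kmol, ξ₁ = 53.24 kmol.
Outlet amounts (n = n₀ + Σ ν·ξ):
  M: 164 − 1(53.24) − 1(9.407) = 101.4
  R: 0 + 1(53.24) = 53.24
  Q: 0 + 2(9.407) = 18.81
  V: 0 + 2(9.407) = 18.81

18.8 kmol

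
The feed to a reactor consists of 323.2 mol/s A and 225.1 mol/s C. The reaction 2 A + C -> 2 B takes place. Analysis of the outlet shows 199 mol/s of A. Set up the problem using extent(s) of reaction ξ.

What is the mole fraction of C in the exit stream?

For A: n = n₀ − 2ξ → 199 = 323.2 − 2ξ, giving ξ = 62.1 mol/s.
Outlet amounts (n = n₀ + ν ξ):
  A: 323.2 − 2(62.1) = 199
  C: 225.1 − 1(62.1) = 163
  B: 0 + 2(62.1) = 124.2
Total out = 486.2 mol/s; y_C = 163 / 486.2 = 0.3353.

0.335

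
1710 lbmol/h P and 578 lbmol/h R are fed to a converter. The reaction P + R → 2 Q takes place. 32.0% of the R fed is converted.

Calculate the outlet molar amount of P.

1530 lbmol/h

R reacted = 0.32 × 578 = 185 lbmol/h; ν_R = −1, so ξ = 185/1 = 185 lbmol/h.
Outlet amounts (n = n₀ + ν ξ):
  P: 1710 − 1(185) = 1525
  R: 578 − 1(185) = 393
  Q: 0 + 2(185) = 369.9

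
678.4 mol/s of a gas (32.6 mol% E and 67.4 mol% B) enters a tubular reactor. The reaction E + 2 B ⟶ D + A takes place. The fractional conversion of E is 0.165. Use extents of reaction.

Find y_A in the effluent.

0.0568

E reacted = 0.165 × 221.2 = 36.49 mol/s; ν_E = −1, so ξ = 36.49/1 = 36.49 mol/s.
Outlet amounts (n = n₀ + ν ξ):
  E: 221.2 − 1(36.49) = 184.7
  B: 457.2 − 2(36.49) = 384.3
  D: 0 + 1(36.49) = 36.49
  A: 0 + 1(36.49) = 36.49
Total out = 641.9 mol/s; y_A = 36.49 / 641.9 = 0.05685.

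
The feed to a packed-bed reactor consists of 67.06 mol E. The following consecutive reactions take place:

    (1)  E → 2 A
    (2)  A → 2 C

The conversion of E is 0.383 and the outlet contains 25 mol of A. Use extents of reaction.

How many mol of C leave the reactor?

Conversion of E: E consumed = 1ξ₁ = 0.383 × 67.06 → ξ₁ = 25.68 mol.
A balance: n_A = 0 + 2ξ₁ − 1ξ₂ = 25 → ξ₂ = (2·25.68 − 25)/1 = 26.37 mol.
Outlet amounts (n = n₀ + Σ ν·ξ):
  E: 67.06 − 1(25.68) = 41.38
  A: 0 + 2(25.68) − 1(26.37) = 25
  C: 0 + 2(26.37) = 52.74

52.7 mol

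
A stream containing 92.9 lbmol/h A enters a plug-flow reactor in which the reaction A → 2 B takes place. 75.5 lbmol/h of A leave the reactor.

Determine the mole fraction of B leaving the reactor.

0.316

For A: n = n₀ − 1ξ → 75.5 = 92.9 − 1ξ, giving ξ = 17.4 lbmol/h.
Outlet amounts (n = n₀ + ν ξ):
  A: 92.9 − 1(17.4) = 75.5
  B: 0 + 2(17.4) = 34.8
Total out = 110.3 lbmol/h; y_B = 34.8 / 110.3 = 0.3155.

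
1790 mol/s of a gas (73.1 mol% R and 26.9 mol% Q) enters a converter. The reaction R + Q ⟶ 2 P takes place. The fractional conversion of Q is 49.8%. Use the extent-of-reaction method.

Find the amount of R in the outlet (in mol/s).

Q reacted = 0.498 × 481.5 = 239.8 mol/s; ν_Q = −1, so ξ = 239.8/1 = 239.8 mol/s.
Outlet amounts (n = n₀ + ν ξ):
  R: 1308 − 1(239.8) = 1069
  Q: 481.5 − 1(239.8) = 241.7
  P: 0 + 2(239.8) = 479.6

1070 mol/s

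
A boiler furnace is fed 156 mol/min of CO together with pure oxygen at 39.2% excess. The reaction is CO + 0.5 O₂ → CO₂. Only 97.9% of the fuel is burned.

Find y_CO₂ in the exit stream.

0.811

Stoichiometric O₂ = 0.5 × 156 = 78 mol/min; O₂ fed = 78 × 1.392 = 108.6 mol/min.
Fuel reacted = 0.979 × 156 → ξ = 152.7 mol/min.
Outlet (n = n₀ + ν ξ):
  CO: 156 − 1(152.7) = 3.276
  O₂: 108.6 − 0.5(152.7) = 32.21
  CO₂: 0 + 1(152.7) = 152.7
Total out = 188.2 mol/min; y_CO₂ = 152.7 / 188.2 = 0.8114.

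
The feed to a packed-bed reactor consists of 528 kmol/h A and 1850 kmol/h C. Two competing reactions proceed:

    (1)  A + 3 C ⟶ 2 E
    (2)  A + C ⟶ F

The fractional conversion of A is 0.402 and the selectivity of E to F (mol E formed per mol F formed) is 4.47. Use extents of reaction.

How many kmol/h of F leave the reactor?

65.6 kmol/h

Conversion of A: A consumed = 0.402 × 528 = 212.3 kmol/h = 1ξ₁ + 1ξ₂.
Selectivity: 2ξ₁ / (1ξ₂) = 4.47 → ξ₁ = 2.235 ξ₂.
Substitute: (1·2.235 + 1) ξ₂ = 212.3 → ξ₂ = 65.61 kmol/h, ξ₁ = 146.6 kmol/h.
Outlet amounts (n = n₀ + Σ ν·ξ):
  A: 528 − 1(146.6) − 1(65.61) = 315.7
  C: 1850 − 3(146.6) − 1(65.61) = 1344
  E: 0 + 2(146.6) = 293.3
  F: 0 + 1(65.61) = 65.61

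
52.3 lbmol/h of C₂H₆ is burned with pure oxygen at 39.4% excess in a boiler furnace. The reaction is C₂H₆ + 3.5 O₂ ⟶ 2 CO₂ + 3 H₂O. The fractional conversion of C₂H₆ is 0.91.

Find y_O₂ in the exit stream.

0.267

Stoichiometric O₂ = 3.5 × 52.3 = 183 lbmol/h; O₂ fed = 183 × 1.394 = 255.2 lbmol/h.
Fuel reacted = 0.91 × 52.3 → ξ = 47.59 lbmol/h.
Outlet (n = n₀ + ν ξ):
  C₂H₆: 52.3 − 1(47.59) = 4.707
  O₂: 255.2 − 3.5(47.59) = 88.6
  CO₂: 0 + 2(47.59) = 95.19
  H₂O: 0 + 3(47.59) = 142.8
Total out = 331.3 lbmol/h; y_O₂ = 88.6 / 331.3 = 0.2674.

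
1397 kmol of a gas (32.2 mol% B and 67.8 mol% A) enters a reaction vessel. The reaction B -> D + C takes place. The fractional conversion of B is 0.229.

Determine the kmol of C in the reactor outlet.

B reacted = 0.229 × 449.8 = 103 kmol; ν_B = −1, so ξ = 103/1 = 103 kmol.
Outlet amounts (n = n₀ + ν ξ):
  B: 449.8 − 1(103) = 346.8
  D: 0 + 1(103) = 103
  C: 0 + 1(103) = 103
  A: 947.2 (inert)

103 kmol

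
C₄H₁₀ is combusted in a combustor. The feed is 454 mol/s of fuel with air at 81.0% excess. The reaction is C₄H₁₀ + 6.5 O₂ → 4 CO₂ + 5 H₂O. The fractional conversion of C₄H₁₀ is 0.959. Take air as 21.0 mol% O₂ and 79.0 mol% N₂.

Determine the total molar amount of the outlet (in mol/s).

Stoichiometric O₂ = 6.5 × 454 = 2951 mol/s; O₂ fed = 2951 × 1.810 = 5341 mol/s.
N₂ fed = 5341 × 79/21 = 20090 mol/s.
Fuel reacted = 0.959 × 454 → ξ = 435.4 mol/s.
Outlet (n = n₀ + ν ξ):
  C₄H₁₀: 454 − 1(435.4) = 18.61
  O₂: 5341 − 6.5(435.4) = 2511
  N₂: 20090 (inert)
  CO₂: 0 + 4(435.4) = 1742
  H₂O: 0 + 5(435.4) = 2177
Total out = 18.61 + 2511 + 20090 + 1742 + 2177 = 26540 mol/s.

26500 mol/s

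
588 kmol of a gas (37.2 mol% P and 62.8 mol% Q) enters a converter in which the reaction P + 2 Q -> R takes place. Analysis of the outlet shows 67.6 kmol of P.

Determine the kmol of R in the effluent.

151 kmol

For P: n = n₀ − 1ξ → 67.6 = 218.7 − 1ξ, giving ξ = 151.1 kmol.
Outlet amounts (n = n₀ + ν ξ):
  P: 218.7 − 1(151.1) = 67.6
  Q: 369.3 − 2(151.1) = 66.99
  R: 0 + 1(151.1) = 151.1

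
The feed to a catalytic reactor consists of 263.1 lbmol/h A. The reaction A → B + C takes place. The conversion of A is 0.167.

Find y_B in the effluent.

0.143

A reacted = 0.167 × 263.1 = 43.94 lbmol/h; ν_A = −1, so ξ = 43.94/1 = 43.94 lbmol/h.
Outlet amounts (n = n₀ + ν ξ):
  A: 263.1 − 1(43.94) = 219.2
  B: 0 + 1(43.94) = 43.94
  C: 0 + 1(43.94) = 43.94
Total out = 307 lbmol/h; y_B = 43.94 / 307 = 0.1431.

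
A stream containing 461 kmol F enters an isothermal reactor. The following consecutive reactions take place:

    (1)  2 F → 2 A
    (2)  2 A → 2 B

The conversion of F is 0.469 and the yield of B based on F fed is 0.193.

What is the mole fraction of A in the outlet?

Conversion of F: F consumed = 2ξ₁ = 0.469 × 461 → ξ₁ = 108.1 kmol.
Yield of B: 2ξ₂ / 461 = 0.193 → ξ₂ = 44.49 kmol.
Outlet amounts (n = n₀ + Σ ν·ξ):
  F: 461 − 2(108.1) = 244.8
  A: 0 + 2(108.1) − 2(44.49) = 127.2
  B: 0 + 2(44.49) = 88.97
Total out = 461 kmol; y_A = 127.2 / 461 = 0.276.

0.276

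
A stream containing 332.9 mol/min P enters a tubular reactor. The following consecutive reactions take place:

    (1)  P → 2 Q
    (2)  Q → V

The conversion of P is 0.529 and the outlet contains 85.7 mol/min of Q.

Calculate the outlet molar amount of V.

Conversion of P: P consumed = 1ξ₁ = 0.529 × 332.9 → ξ₁ = 176.1 mol/min.
Q balance: n_Q = 0 + 2ξ₁ − 1ξ₂ = 85.7 → ξ₂ = (2·176.1 − 85.7)/1 = 266.5 mol/min.
Outlet amounts (n = n₀ + Σ ν·ξ):
  P: 332.9 − 1(176.1) = 156.8
  Q: 0 + 2(176.1) − 1(266.5) = 85.7
  V: 0 + 1(266.5) = 266.5

267 mol/min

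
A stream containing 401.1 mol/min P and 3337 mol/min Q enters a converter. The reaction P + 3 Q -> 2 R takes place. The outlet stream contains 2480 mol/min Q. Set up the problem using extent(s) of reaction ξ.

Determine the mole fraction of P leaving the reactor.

For Q: n = n₀ − 3ξ → 2480 = 3337 − 3ξ, giving ξ = 285.7 mol/min.
Outlet amounts (n = n₀ + ν ξ):
  P: 401.1 − 1(285.7) = 115.4
  Q: 3337 − 3(285.7) = 2480
  R: 0 + 2(285.7) = 571.3
Total out = 3167 mol/min; y_P = 115.4 / 3167 = 0.03645.

0.0365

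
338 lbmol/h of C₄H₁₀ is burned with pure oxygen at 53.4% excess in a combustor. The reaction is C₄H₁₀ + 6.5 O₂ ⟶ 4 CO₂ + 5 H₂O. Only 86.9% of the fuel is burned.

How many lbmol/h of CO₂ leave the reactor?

Stoichiometric O₂ = 6.5 × 338 = 2197 lbmol/h; O₂ fed = 2197 × 1.534 = 3370 lbmol/h.
Fuel reacted = 0.869 × 338 → ξ = 293.7 lbmol/h.
Outlet (n = n₀ + ν ξ):
  C₄H₁₀: 338 − 1(293.7) = 44.28
  O₂: 3370 − 6.5(293.7) = 1461
  CO₂: 0 + 4(293.7) = 1175
  H₂O: 0 + 5(293.7) = 1469

1170 lbmol/h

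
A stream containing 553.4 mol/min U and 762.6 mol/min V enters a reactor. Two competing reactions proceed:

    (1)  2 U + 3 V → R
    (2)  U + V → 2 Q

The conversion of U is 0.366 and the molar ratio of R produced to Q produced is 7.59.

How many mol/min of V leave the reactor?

462 mol/min

Conversion of U: U consumed = 0.366 × 553.4 = 202.5 mol/min = 2ξ₁ + 1ξ₂.
Selectivity: 1ξ₁ / (2ξ₂) = 7.59 → ξ₁ = 15.18 ξ₂.
Substitute: (2·15.18 + 1) ξ₂ = 202.5 → ξ₂ = 6.459 mol/min, ξ₁ = 98.04 mol/min.
Outlet amounts (n = n₀ + Σ ν·ξ):
  U: 553.4 − 2(98.04) − 1(6.459) = 350.9
  V: 762.6 − 3(98.04) − 1(6.459) = 462
  R: 0 + 1(98.04) = 98.04
  Q: 0 + 2(6.459) = 12.92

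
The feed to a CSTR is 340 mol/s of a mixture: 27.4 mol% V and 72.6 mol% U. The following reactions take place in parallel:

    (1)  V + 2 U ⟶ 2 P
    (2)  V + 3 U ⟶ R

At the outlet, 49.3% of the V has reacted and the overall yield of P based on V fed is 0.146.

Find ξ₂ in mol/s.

ξ₂ = 39.1 mol/s

Yield of P: 2ξ₁ / 93.16 = 0.146 → ξ₁ = 6.801 mol/s.
Conversion of V: 1ξ₁ + 1ξ₂ = 0.493 × 93.16 = 45.93 → ξ₂ = 39.13 mol/s.
Outlet amounts (n = n₀ + Σ ν·ξ):
  V: 93.16 − 1(6.801) − 1(39.13) = 47.23
  U: 246.8 − 2(6.801) − 3(39.13) = 115.9
  P: 0 + 2(6.801) = 13.6
  R: 0 + 1(39.13) = 39.13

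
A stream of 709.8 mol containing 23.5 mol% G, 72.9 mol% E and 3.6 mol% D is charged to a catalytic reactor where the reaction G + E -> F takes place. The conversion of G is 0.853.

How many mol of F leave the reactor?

G reacted = 0.853 × 166.8 = 142.3 mol; ν_G = −1, so ξ = 142.3/1 = 142.3 mol.
Outlet amounts (n = n₀ + ν ξ):
  G: 166.8 − 1(142.3) = 24.52
  E: 517.4 − 1(142.3) = 375.2
  F: 0 + 1(142.3) = 142.3
  D: 25.55 (inert)

142 mol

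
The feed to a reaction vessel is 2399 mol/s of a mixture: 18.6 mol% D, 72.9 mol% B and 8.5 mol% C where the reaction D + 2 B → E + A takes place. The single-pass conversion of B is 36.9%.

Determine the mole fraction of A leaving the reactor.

B reacted = 0.369 × 1749 = 645.3 mol/s; ν_B = −2, so ξ = 645.3/2 = 322.7 mol/s.
Outlet amounts (n = n₀ + ν ξ):
  D: 446.2 − 1(322.7) = 123.5
  B: 1749 − 2(322.7) = 1104
  E: 0 + 1(322.7) = 322.7
  A: 0 + 1(322.7) = 322.7
  C: 203.9 (inert)
Total out = 2076 mol/s; y_A = 322.7 / 2076 = 0.1554.

0.155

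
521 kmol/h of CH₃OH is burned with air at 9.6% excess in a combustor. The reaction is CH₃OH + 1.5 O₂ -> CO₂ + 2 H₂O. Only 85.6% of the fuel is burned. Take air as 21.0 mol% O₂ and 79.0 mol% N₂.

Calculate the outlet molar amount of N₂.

3220 kmol/h

Stoichiometric O₂ = 1.5 × 521 = 781.5 kmol/h; O₂ fed = 781.5 × 1.096 = 856.5 kmol/h.
N₂ fed = 856.5 × 79/21 = 3222 kmol/h.
Fuel reacted = 0.856 × 521 → ξ = 446 kmol/h.
Outlet (n = n₀ + ν ξ):
  CH₃OH: 521 − 1(446) = 75.02
  O₂: 856.5 − 1.5(446) = 187.6
  N₂: 3222 (inert)
  CO₂: 0 + 1(446) = 446
  H₂O: 0 + 2(446) = 892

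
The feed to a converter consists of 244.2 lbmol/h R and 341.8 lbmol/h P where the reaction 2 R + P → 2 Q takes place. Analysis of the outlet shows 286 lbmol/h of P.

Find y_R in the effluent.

0.25

For P: n = n₀ − 1ξ → 286 = 341.8 − 1ξ, giving ξ = 55.8 lbmol/h.
Outlet amounts (n = n₀ + ν ξ):
  R: 244.2 − 2(55.8) = 132.6
  P: 341.8 − 1(55.8) = 286
  Q: 0 + 2(55.8) = 111.6
Total out = 530.2 lbmol/h; y_R = 132.6 / 530.2 = 0.2501.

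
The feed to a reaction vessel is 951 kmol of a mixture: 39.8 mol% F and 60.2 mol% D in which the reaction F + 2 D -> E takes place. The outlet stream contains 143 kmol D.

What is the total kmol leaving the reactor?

For D: n = n₀ − 2ξ → 143 = 572.5 − 2ξ, giving ξ = 214.8 kmol.
Outlet amounts (n = n₀ + ν ξ):
  F: 378.5 − 1(214.8) = 163.7
  D: 572.5 − 2(214.8) = 143
  E: 0 + 1(214.8) = 214.8
Total out = 163.7 + 143 + 214.8 = 521.5 kmol.

521 kmol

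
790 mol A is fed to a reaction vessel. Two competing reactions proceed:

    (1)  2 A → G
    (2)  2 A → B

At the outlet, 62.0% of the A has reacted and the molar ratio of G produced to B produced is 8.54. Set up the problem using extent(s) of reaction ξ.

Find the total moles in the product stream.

545 mol

Conversion of A: A consumed = 0.62 × 790 = 489.8 mol = 2ξ₁ + 2ξ₂.
Selectivity: 1ξ₁ / (1ξ₂) = 8.54 → ξ₁ = 8.54 ξ₂.
Substitute: (2·8.54 + 2) ξ₂ = 489.8 → ξ₂ = 25.67 mol, ξ₁ = 219.2 mol.
Outlet amounts (n = n₀ + Σ ν·ξ):
  A: 790 − 2(219.2) − 2(25.67) = 300.2
  G: 0 + 1(219.2) = 219.2
  B: 0 + 1(25.67) = 25.67
Total out = 300.2 + 219.2 + 25.67 = 545.1 mol.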